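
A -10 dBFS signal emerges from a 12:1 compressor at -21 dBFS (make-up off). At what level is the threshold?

-22 dBFS

Let T be the threshold. Output overshoot = (input overshoot)/R, so -21 − T = (-10 − T)/12.
12·(-21 − T) = -10 − T → 11·T = -252 − (-10) = -242.
T = -242/11 = -22 dBFS.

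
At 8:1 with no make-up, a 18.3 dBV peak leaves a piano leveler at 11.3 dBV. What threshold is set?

10.3 dBV

Let T be the threshold. Output overshoot = (input overshoot)/R, so 11.3 − T = (18.3 − T)/8.
8·(11.3 − T) = 18.3 − T → 7·T = 90.4 − 18.3 = 72.1.
T = 72.1/7 = 10.3 dBV.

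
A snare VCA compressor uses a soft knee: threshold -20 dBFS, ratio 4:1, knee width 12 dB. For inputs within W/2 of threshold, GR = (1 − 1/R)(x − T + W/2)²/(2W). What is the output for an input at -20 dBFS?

-21.125 dBFS

x − T + W/2 = -20 − (-20) + 6 = 6.
GR = (1 − 1/4) × 6² / 24 = 0.75 × 36 / 24 = 1.125 dB.
Output = -20 − 1.125 = -21.125 dBFS.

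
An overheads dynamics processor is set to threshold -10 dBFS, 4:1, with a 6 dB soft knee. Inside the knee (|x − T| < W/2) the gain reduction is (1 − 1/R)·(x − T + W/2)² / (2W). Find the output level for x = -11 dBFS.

x − T + W/2 = -11 − (-10) + 3 = 2.
GR = (1 − 1/4) × 2² / 12 = 0.75 × 4 / 12 = 0.25 dB.
Output = -11 − 0.25 = -11.25 dBFS.

-11.25 dBFS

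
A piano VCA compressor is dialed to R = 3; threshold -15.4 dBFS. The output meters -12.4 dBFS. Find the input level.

-6.4 dBFS

Post-compression overshoot = -12.4 − (-15.4) = 3 dB.
Undo the ratio: input overshoot = 3 × 3 = 9 dB, giving input = -6.4 dBFS.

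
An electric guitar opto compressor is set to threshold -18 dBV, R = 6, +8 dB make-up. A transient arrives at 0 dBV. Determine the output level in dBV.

-7 dBV

Overshoot: 0 − (-18) = 18 dB.
At 6:1 the overshoot is divided by 6, leaving 3 dB above threshold.
That puts the output at -15 dBV; make-up adds 8 dB, giving -7 dBV.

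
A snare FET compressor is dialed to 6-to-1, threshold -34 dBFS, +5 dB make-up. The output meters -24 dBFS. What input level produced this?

-4 dBFS

Before make-up, the level was -24 − 5 = -29 dBFS.
Post-compression overshoot = -29 − (-34) = 5 dB.
Input overshoot = R × output overshoot = 30 dB → input = -34 + 30 = -4 dBFS.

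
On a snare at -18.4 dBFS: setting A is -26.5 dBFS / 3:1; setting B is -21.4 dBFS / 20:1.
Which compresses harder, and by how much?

A: overshoot 8.1 dB → output overshoot 2.7 dB → GR 5.4 dB.
B: overshoot 3 dB → output overshoot 0.15 dB → GR 2.85 dB.
Difference: 2.55 dB in favour of A.

A, by 2.55 dB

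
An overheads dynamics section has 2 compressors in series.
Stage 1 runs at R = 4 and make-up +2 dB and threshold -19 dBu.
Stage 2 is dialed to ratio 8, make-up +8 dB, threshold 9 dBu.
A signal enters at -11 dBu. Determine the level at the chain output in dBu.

Stage 1: 8 dB above -19 dBu, reduced 4:1 to 2 dB above → -17 dBu; +2 dB make-up → -15 dBu.
Stage 2: -15 dBu ≤ 9 dBu, so stage 2 doesn't engage; make-up brings it to -7 dBu.

-7 dBu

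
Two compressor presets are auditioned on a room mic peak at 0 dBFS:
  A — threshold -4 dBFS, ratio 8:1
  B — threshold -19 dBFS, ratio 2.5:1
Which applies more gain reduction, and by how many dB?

B, by 7.9 dB

A: overshoot 4 dB → output overshoot 0.5 dB → GR 3.5 dB.
B: overshoot 19 dB → output overshoot 7.6 dB → GR 11.4 dB.
B applies 7.9 dB more gain reduction.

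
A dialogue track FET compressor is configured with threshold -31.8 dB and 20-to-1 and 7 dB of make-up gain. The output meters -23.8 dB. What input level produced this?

Stripping the +7 dB make-up gives -30.8 dB at the gain stage.
Post-compression overshoot = -30.8 − (-31.8) = 1 dB.
Undo the ratio: input overshoot = 1 × 20 = 20 dB, giving input = -11.8 dB.

-11.8 dB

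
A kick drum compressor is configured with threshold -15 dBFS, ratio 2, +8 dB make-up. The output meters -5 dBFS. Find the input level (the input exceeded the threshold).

Stripping the +8 dB make-up gives -13 dBFS at the gain stage.
The compressed level sits -13 − (-15) = 2 dB over threshold.
Before 2:1 compression the overshoot was 2 × 2 = 4 dB, so input = -15 + 4 = -11 dBFS.

-11 dBFS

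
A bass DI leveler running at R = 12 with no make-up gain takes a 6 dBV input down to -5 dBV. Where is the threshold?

Input is 12 dB above T (since output overshoot × R = input overshoot: (-5 − T)·12 = 6 − T gives T = -6 dBV).
Check: -6 + (6 − (-6))/12 = -6 + 1 = -5 dBV. ✓

-6 dBV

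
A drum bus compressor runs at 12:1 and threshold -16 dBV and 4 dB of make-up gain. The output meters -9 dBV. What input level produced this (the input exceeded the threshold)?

20 dBV

Remove make-up: -9 − 4 = -13 dBV.
Post-compression overshoot = -13 − (-16) = 3 dB.
Input overshoot = R × output overshoot = 36 dB → input = -16 + 36 = 20 dBV.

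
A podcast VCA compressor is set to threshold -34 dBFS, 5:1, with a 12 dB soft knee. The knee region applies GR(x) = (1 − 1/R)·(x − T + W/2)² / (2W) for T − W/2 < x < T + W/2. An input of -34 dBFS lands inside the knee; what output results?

x − T + W/2 = -34 − (-34) + 6 = 6.
GR = (1 − 1/5) × 6² / 24 = 0.8 × 36 / 24 = 1.2 dB.
Output = -34 − 1.2 = -35.2 dBFS.

-35.2 dBFS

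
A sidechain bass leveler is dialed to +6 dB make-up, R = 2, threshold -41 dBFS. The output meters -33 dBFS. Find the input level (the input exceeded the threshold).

-37 dBFS

Remove make-up: -33 − 6 = -39 dBFS.
Post-compression overshoot = -39 − (-41) = 2 dB.
Input overshoot = R × output overshoot = 4 dB → input = -41 + 4 = -37 dBFS.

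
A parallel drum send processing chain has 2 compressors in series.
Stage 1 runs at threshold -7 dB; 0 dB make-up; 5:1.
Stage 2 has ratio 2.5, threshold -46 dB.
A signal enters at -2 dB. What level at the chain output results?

Stage 1: overshoot 5 dB → 5/5 = 1 dB → -6 dB.
Stage 2: -6 dB is 40 dB over -46 dB; at 2.5:1 that becomes 16 dB over, giving -30 dB.

-30 dB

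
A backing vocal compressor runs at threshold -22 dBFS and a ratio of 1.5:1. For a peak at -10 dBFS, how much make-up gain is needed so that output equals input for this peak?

The peak compresses to -22 + 12/1.5 = -14 dBFS.
To reach -10 dBFS requires -10 − (-14) = 4 dB of make-up.

4 dB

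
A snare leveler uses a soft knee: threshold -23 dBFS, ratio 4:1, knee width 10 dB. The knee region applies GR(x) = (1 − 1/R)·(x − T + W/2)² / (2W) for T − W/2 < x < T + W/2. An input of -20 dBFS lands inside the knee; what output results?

x − T + W/2 = -20 − (-23) + 5 = 8.
GR = (1 − 1/4) × 8² / 20 = 0.75 × 64 / 20 = 2.4 dB.
Output = -20 − 2.4 = -22.4 dBFS.

-22.4 dBFS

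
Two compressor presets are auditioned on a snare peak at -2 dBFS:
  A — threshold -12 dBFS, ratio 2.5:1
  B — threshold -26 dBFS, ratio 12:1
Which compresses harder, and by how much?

A: 10 dB over, compressed to 4 dB over, so 6 dB of GR.
B: 24 dB over, compressed to 2 dB over, so 22 dB of GR.
Difference: 16 dB in favour of B.

B, by 16 dB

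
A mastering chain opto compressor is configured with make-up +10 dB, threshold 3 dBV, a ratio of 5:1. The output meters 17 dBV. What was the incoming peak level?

Before make-up, the level was 17 − 10 = 7 dBV.
That's 4 dB above the 3 dBV threshold.
Input overshoot = R × output overshoot = 20 dB → input = 3 + 20 = 23 dBV.

23 dBV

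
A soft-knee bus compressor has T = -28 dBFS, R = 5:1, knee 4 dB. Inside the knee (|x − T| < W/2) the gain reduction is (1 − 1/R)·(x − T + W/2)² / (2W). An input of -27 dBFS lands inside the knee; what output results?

-27.9 dBFS

x − T + W/2 = -27 − (-28) + 2 = 3.
GR = (1 − 1/5) × 3² / 8 = 0.8 × 9 / 8 = 0.9 dB.
Output = -27 − 0.9 = -27.9 dBFS.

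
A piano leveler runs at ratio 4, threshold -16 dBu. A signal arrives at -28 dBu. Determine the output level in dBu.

-28 dBu is 12 dB below the -16 dBu threshold, so no gain reduction is applied.
Output = input = -28 dBu.

-28 dBu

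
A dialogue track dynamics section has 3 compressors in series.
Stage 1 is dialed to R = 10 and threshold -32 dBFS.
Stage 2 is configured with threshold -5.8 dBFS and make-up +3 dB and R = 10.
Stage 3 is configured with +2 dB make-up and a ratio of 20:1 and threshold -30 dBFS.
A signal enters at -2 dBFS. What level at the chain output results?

-27.8 dBFS

Stage 1: overshoot 30 dB → 30/10 = 3 dB → -29 dBFS.
Stage 2: -29 dBFS is at or below the -5.8 dBFS threshold — no compression; make-up brings it to -26 dBFS.
Stage 3: -26 dBFS is 4 dB over -30 dBFS; at 20:1 that becomes 0.2 dB over, giving -29.8 dBFS; +2 dB make-up → -27.8 dBFS.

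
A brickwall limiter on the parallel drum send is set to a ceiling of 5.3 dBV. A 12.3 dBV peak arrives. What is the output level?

At ∞:1, everything above 5.3 dBV is held at the ceiling.

5.3 dBV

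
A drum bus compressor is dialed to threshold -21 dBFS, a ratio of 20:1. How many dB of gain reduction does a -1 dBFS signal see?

19 dB

The signal is 20 dB above threshold.
After 20:1 compression the overshoot becomes 20/20 = 1 dB.
Gain reduction = 20 − 1 = 19 dB.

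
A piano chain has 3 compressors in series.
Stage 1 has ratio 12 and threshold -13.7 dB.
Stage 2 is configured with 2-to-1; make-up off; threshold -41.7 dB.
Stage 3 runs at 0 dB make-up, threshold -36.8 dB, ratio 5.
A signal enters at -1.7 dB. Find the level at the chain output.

-34.88 dB

Stage 1: overshoot 12 dB → 12/12 = 1 dB → -12.7 dB.
Stage 2: overshoot 29 dB → 29/2 = 14.5 dB → -27.2 dB.
Stage 3: overshoot 9.6 dB → 9.6/5 = 1.92 dB → -34.88 dB.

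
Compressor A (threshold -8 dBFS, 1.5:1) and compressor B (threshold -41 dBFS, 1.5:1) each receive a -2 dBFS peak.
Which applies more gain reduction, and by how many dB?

B, by 11 dB

A: 6 dB over, compressed to 4 dB over, so 2 dB of GR.
B: 39 dB over, compressed to 26 dB over, so 13 dB of GR.
B reduces 11 dB more.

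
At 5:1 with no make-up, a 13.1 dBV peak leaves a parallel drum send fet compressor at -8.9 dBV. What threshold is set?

-14.4 dBV

Let T be the threshold. Output overshoot = (input overshoot)/R, so -8.9 − T = (13.1 − T)/5.
5·(-8.9 − T) = 13.1 − T → 4·T = -44.5 − 13.1 = -57.6.
T = -57.6/4 = -14.4 dBV.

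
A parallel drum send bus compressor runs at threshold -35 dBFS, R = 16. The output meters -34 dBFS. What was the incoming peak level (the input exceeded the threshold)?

-19 dBFS

That's 1 dB above the -35 dBFS threshold.
Undo the ratio: input overshoot = 1 × 16 = 16 dB, giving input = -19 dBFS.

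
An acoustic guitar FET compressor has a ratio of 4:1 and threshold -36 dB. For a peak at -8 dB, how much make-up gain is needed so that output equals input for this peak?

21 dB

Without make-up, output = threshold + overshoot/4 = -36 + 7 = -29 dB.
Gap to target: 21 dB.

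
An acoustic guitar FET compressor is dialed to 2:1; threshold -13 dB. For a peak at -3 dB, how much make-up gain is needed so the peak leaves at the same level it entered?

Without make-up, output = threshold + overshoot/2 = -13 + 5 = -8 dB.
Gap to target: 5 dB.

5 dB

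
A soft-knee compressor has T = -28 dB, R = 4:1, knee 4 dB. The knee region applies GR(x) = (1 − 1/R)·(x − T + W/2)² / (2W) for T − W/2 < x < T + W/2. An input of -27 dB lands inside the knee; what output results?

x − T + W/2 = -27 − (-28) + 2 = 3.
GR = (1 − 1/4) × 3² / 8 = 0.75 × 9 / 8 = 0.84375 dB.
Output = -27 − 0.84375 = -27.84375 dB.

-27.84375 dB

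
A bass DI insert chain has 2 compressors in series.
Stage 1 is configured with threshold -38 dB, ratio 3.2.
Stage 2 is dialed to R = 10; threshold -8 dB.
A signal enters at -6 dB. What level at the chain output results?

-28 dB

Stage 1: overshoot 32 dB → 32/3.2 = 10 dB → -28 dB.
Stage 2: -28 dB is at or below the -8 dB threshold — no compression; output -28 dB.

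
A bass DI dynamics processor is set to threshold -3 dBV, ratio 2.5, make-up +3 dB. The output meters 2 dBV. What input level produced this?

2 dBV

Remove make-up: 2 − 3 = -1 dBV.
The compressed level sits -1 − (-3) = 2 dB over threshold.
Before 2.5:1 compression the overshoot was 2 × 2.5 = 5 dB, so input = -3 + 5 = 2 dBV.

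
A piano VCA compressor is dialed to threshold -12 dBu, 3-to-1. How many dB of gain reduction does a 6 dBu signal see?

12 dB

The signal is 18 dB above threshold.
After 3:1 compression the overshoot becomes 18/3 = 6 dB.
So the signal is attenuated by 18 − 6 = 12 dB.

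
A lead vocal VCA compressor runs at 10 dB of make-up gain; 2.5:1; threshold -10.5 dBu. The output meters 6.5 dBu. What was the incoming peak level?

7 dBu

Stripping the +10 dB make-up gives -3.5 dBu at the gain stage.
That's 7 dB above the -10.5 dBu threshold.
Before 2.5:1 compression the overshoot was 7 × 2.5 = 17.5 dB, so input = -10.5 + 17.5 = 7 dBu.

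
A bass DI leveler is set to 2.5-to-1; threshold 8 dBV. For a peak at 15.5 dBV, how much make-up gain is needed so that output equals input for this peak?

The peak compresses to 8 + 7.5/2.5 = 11 dBV.
To reach 15.5 dBV requires 15.5 − 11 = 4.5 dB of make-up.

4.5 dB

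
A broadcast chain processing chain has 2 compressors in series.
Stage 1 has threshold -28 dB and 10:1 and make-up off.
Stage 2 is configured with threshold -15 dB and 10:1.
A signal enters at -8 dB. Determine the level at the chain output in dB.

-26 dB

Stage 1: overshoot 20 dB → 20/10 = 2 dB → -26 dB.
Stage 2: below threshold (-26 ≤ -15); passes unchanged; output -26 dB.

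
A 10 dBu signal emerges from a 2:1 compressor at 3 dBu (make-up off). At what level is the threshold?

Input is 14 dB above T (since output overshoot × R = input overshoot: (3 − T)·2 = 10 − T gives T = -4 dBu).
Check: -4 + (10 − (-4))/2 = -4 + 7 = 3 dBu. ✓

-4 dBu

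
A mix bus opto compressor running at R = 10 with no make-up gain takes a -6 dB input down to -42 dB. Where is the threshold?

-46 dB

Input is 40 dB above T (since output overshoot × R = input overshoot: (-42 − T)·10 = -6 − T gives T = -46 dB).
Check: -46 + (-6 − (-46))/10 = -46 + 4 = -42 dB. ✓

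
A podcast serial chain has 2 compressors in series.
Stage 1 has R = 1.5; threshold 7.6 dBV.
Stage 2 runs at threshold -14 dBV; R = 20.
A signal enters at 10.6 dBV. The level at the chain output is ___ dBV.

Stage 1: overshoot 3 dB → 3/1.5 = 2 dB → 9.6 dBV.
Stage 2: 23.6 dB above -14 dBV, reduced 20:1 to 1.18 dB above → -12.82 dBV.

-12.82 dBV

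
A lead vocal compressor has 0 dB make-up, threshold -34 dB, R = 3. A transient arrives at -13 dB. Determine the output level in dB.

-27 dB

The input is 21 dB above the -34 dB threshold.
At 3:1 the overshoot is divided by 3, leaving 7 dB above threshold.
That puts the output at -27 dB.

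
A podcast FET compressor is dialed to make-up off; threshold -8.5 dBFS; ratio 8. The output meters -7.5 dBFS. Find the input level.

-0.5 dBFS

The compressed level sits -7.5 − (-8.5) = 1 dB over threshold.
Input overshoot = R × output overshoot = 8 dB → input = -8.5 + 8 = -0.5 dBFS.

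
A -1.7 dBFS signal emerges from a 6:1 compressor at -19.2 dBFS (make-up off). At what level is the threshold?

-22.7 dBFS

Gain reduction = -1.7 − (-19.2) = 17.5 dB; output overshoot = GR / (R − 1) = 17.5 / 5 = 3.5 dB.
Threshold = output − output overshoot = -19.2 − 3.5 = -22.7 dBFS.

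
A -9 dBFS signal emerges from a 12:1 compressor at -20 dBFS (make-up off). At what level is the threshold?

Gain reduction = -9 − (-20) = 11 dB; output overshoot = GR / (R − 1) = 11 / 11 = 1 dB.
Threshold = output − output overshoot = -20 − 1 = -21 dBFS.

-21 dBFS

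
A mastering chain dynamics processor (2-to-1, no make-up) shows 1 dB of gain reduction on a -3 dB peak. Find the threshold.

Gain reduction = -3 − (-4) = 1 dB; output overshoot = GR / (R − 1) = 1 / 1 = 1 dB.
Threshold = output − output overshoot = -4 − 1 = -5 dB.

-5 dB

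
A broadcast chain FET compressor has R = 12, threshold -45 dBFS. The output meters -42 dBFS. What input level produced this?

Post-compression overshoot = -42 − (-45) = 3 dB.
Undo the ratio: input overshoot = 3 × 12 = 36 dB, giving input = -9 dBFS.

-9 dBFS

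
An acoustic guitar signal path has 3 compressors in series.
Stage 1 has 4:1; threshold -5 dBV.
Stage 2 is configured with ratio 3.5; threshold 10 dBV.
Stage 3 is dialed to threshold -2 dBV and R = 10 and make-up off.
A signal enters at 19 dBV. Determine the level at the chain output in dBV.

-1.7 dBV

Stage 1: 24 dB above -5 dBV, reduced 4:1 to 6 dB above → 1 dBV.
Stage 2: 1 dBV ≤ 10 dBV, so stage 2 doesn't engage; output 1 dBV.
Stage 3: 1 dBV is 3 dB over -2 dBV; at 10:1 that becomes 0.3 dB over, giving -1.7 dBV.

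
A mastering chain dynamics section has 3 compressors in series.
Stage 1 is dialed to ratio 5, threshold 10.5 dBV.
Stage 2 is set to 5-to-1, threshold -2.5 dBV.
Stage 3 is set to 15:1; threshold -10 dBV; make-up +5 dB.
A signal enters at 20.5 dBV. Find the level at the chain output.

-4.3 dBV

Stage 1: overshoot 10 dB → 10/5 = 2 dB → 12.5 dBV.
Stage 2: 12.5 dBV is 15 dB over -2.5 dBV; at 5:1 that becomes 3 dB over, giving 0.5 dBV.
Stage 3: overshoot 10.5 dB → 10.5/15 = 0.7 dB → -9.3 dBV; +5 dB make-up → -4.3 dBV.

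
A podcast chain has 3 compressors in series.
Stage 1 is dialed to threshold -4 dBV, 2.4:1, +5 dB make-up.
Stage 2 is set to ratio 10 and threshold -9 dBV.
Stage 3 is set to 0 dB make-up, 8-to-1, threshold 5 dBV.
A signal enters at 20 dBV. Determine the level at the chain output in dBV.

Stage 1: 20 dBV is 24 dB over -4 dBV; at 2.4:1 that becomes 10 dB over, giving 6 dBV; +5 dB make-up → 11 dBV.
Stage 2: overshoot 20 dB → 20/10 = 2 dB → -7 dBV.
Stage 3: -7 dBV ≤ 5 dBV, so stage 3 doesn't engage; output -7 dBV.

-7 dBV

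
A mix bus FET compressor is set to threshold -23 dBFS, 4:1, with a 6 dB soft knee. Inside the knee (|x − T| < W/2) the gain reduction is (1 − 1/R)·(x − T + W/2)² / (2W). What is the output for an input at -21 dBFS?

-22.5625 dBFS

x − T + W/2 = -21 − (-23) + 3 = 5.
GR = (1 − 1/4) × 5² / 12 = 0.75 × 25 / 12 = 1.5625 dB.
Output = -21 − 1.5625 = -22.5625 dBFS.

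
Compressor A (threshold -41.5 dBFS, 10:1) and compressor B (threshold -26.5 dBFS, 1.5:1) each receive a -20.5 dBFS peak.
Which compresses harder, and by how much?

A, by 16.9 dB

A: 21 dB over, compressed to 2.1 dB over, so 18.9 dB of GR.
B: 6 dB over, compressed to 4 dB over, so 2 dB of GR.
Difference: 16.9 dB in favour of A.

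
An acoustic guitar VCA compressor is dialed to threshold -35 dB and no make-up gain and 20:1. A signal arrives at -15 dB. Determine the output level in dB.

-34 dB

The input is 20 dB above the -35 dB threshold.
20:1 compression reduces that to 20/20 = 1 dB over.
Output = -35 + 1 = -34 dB.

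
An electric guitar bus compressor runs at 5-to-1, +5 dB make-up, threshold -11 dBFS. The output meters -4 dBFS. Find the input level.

-1 dBFS

Before make-up, the level was -4 − 5 = -9 dBFS.
Post-compression overshoot = -9 − (-11) = 2 dB.
Before 5:1 compression the overshoot was 2 × 5 = 10 dB, so input = -11 + 10 = -1 dBFS.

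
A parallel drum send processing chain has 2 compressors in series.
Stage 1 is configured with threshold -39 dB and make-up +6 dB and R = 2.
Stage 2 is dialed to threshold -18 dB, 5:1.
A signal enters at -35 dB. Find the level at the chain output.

-31 dB

Stage 1: 4 dB above -39 dB, reduced 2:1 to 2 dB above → -37 dB; +6 dB make-up → -31 dB.
Stage 2: below threshold (-31 ≤ -18); passes unchanged; output -31 dB.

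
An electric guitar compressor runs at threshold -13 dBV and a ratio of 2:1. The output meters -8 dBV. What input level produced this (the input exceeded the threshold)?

-3 dBV

That's 5 dB above the -13 dBV threshold.
Before 2:1 compression the overshoot was 5 × 2 = 10 dB, so input = -13 + 10 = -3 dBV.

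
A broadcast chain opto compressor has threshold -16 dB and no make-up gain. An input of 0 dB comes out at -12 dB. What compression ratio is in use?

Input overshoot = 0 − (-16) = 16 dB; output overshoot = -12 − (-16) = 4 dB.
Ratio = 16 / 4 = 4.

4:1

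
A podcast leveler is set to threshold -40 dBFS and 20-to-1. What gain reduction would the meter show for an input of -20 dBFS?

The signal is 20 dB above threshold.
After 20:1 compression the overshoot becomes 20/20 = 1 dB.
So the signal is attenuated by 20 − 1 = 19 dB.

19 dB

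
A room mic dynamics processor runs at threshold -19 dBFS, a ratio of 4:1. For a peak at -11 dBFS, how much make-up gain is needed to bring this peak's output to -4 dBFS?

The peak compresses to -19 + 8/4 = -17 dBFS.
To reach -4 dBFS requires -4 − (-17) = 13 dB of make-up.

13 dB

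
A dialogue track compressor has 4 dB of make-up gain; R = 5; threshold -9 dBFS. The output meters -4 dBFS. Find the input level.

-4 dBFS

Stripping the +4 dB make-up gives -8 dBFS at the gain stage.
Post-compression overshoot = -8 − (-9) = 1 dB.
Undo the ratio: input overshoot = 1 × 5 = 5 dB, giving input = -4 dBFS.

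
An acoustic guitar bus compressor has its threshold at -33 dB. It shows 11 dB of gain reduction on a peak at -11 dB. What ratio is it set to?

Input overshoot = -11 − (-33) = 22 dB.
Output overshoot = 22 − 11 = 11 dB.
Ratio = input overshoot / output overshoot = 22 / 11 = 2.

2:1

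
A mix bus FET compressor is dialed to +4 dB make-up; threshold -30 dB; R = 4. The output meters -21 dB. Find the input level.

-10 dB

Before make-up, the level was -21 − 4 = -25 dB.
Post-compression overshoot = -25 − (-30) = 5 dB.
Before 4:1 compression the overshoot was 5 × 4 = 20 dB, so input = -30 + 20 = -10 dB.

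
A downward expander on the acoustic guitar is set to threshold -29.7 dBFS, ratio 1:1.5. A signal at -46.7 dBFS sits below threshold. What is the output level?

Undershoot = (-29.7) − (-46.7) = 17 dB.
At 1:1.5, that expands to 25.5 dB under threshold.
Output = -29.7 − 25.5 = -55.2 dBFS.

-55.2 dBFS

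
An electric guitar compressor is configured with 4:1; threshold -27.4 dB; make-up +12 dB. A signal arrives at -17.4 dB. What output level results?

-12.9 dB

The input is 10 dB above the -27.4 dB threshold.
At 4:1 the overshoot is divided by 4, leaving 2.5 dB above threshold.
Output = -27.4 + 2.5 = -24.9 dB; make-up adds 12 dB, giving -12.9 dB.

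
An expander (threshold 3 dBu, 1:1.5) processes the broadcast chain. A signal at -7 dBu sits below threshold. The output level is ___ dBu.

-12 dBu

Below threshold, a 1:1.5 expander applies gain = (1.5−1)×(T − x) of attenuation.
(1.5−1) × 10 = 5 dB, so output = -7 − 5 = -12 dBu.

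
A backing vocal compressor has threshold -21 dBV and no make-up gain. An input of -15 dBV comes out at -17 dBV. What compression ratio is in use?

1.5:1

Input overshoot = -15 − (-21) = 6 dB; output overshoot = -17 − (-21) = 4 dB.
Ratio = 6 / 4 = 1.5.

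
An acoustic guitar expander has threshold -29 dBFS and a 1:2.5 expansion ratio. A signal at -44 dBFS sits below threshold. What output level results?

The input is 15 dB below the -29 dBFS threshold.
A 1:2.5 expander multiplies undershoot by 2.5: 15 × 2.5 = 37.5 dB below threshold.
Output = -29 − 37.5 = -66.5 dBFS.

-66.5 dBFS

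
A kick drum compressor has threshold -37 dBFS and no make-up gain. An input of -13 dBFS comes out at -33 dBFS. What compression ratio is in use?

Input overshoot = -13 − (-37) = 24 dB; output overshoot = -33 − (-37) = 4 dB.
Ratio = 24 / 4 = 6.

6:1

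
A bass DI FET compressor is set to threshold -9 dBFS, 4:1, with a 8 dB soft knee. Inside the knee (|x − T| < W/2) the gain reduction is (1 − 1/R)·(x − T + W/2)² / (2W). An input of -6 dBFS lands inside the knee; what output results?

x − T + W/2 = -6 − (-9) + 4 = 7.
GR = (1 − 1/4) × 7² / 16 = 0.75 × 49 / 16 = 2.296875 dB.
Output = -6 − 2.296875 = -8.296875 dBFS.

-8.296875 dBFS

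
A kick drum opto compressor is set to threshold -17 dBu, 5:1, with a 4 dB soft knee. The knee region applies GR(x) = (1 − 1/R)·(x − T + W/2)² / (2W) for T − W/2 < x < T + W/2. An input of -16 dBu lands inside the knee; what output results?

x − T + W/2 = -16 − (-17) + 2 = 3.
GR = (1 − 1/5) × 3² / 8 = 0.8 × 9 / 8 = 0.9 dB.
Output = -16 − 0.9 = -16.9 dBu.

-16.9 dBu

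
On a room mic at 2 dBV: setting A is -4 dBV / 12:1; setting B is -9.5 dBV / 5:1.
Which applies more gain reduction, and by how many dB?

A: overshoot 6 dB → output overshoot 0.5 dB → GR 5.5 dB.
B: overshoot 11.5 dB → output overshoot 2.3 dB → GR 9.2 dB.
B applies 3.7 dB more gain reduction.

B, by 3.7 dB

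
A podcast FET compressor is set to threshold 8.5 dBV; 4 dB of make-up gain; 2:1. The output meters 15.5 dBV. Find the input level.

Remove make-up: 15.5 − 4 = 11.5 dBV.
Post-compression overshoot = 11.5 − 8.5 = 3 dB.
Input overshoot = R × output overshoot = 6 dB → input = 8.5 + 6 = 14.5 dBV.

14.5 dBV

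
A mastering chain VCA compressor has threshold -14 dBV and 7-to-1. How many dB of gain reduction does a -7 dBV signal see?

6 dB

The signal is 7 dB above threshold.
After 7:1 compression the overshoot becomes 7/7 = 1 dB.
GR = overshoot in − overshoot out = 7 − 1 = 6 dB.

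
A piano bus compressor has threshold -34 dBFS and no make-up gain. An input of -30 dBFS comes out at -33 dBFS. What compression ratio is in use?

Input overshoot = -30 − (-34) = 4 dB; output overshoot = -33 − (-34) = 1 dB.
Ratio = 4 / 1 = 4.

4:1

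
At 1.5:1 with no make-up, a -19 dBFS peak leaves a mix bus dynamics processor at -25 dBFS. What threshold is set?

-37 dBFS

Let T be the threshold. Output overshoot = (input overshoot)/R, so -25 − T = (-19 − T)/1.5.
1.5·(-25 − T) = -19 − T → 0.5·T = -37.5 − (-19) = -18.5.
T = -18.5/0.5 = -37 dBFS.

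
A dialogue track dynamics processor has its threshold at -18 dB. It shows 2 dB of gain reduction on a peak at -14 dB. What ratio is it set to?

2:1

Input overshoot = -14 − (-18) = 4 dB.
Output overshoot = 4 − 2 = 2 dB.
Ratio = input overshoot / output overshoot = 4 / 2 = 2.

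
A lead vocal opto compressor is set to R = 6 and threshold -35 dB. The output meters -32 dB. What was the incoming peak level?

-17 dB

Post-compression overshoot = -32 − (-35) = 3 dB.
Before 6:1 compression the overshoot was 3 × 6 = 18 dB, so input = -35 + 18 = -17 dB.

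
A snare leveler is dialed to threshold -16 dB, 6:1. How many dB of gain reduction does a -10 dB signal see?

Overshoot = -10 − (-16) = 6 dB.
After 6:1 compression the overshoot becomes 6/6 = 1 dB.
Gain reduction = 6 − 1 = 5 dB.

5 dB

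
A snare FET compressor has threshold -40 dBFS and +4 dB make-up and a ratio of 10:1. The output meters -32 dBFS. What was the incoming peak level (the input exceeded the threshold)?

Remove make-up: -32 − 4 = -36 dBFS.
Post-compression overshoot = -36 − (-40) = 4 dB.
Undo the ratio: input overshoot = 4 × 10 = 40 dB, giving input = 0 dBFS.

0 dBFS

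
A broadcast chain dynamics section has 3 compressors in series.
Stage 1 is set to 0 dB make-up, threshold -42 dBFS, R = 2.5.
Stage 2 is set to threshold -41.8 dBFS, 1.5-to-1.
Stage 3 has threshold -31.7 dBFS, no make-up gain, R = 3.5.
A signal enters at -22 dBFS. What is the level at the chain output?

-36.6 dBFS

Stage 1: -22 dBFS is 20 dB over -42 dBFS; at 2.5:1 that becomes 8 dB over, giving -34 dBFS.
Stage 2: overshoot 7.8 dB → 7.8/1.5 = 5.2 dB → -36.6 dBFS.
Stage 3: below threshold (-36.6 ≤ -31.7); passes unchanged; output -36.6 dBFS.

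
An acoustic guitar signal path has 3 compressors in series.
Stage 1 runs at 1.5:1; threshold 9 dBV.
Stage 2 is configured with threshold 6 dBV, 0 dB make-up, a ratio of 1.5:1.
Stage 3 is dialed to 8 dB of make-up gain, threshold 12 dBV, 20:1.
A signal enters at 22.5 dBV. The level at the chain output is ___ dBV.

Stage 1: 13.5 dB above 9 dBV, reduced 1.5:1 to 9 dB above → 18 dBV.
Stage 2: 18 dBV is 12 dB over 6 dBV; at 1.5:1 that becomes 8 dB over, giving 14 dBV.
Stage 3: overshoot 2 dB → 2/20 = 0.1 dB → 12.1 dBV; +8 dB make-up → 20.1 dBV.

20.1 dBV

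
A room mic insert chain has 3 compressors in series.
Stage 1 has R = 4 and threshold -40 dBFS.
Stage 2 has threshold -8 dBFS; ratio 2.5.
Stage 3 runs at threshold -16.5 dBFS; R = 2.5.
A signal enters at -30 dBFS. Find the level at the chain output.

Stage 1: -30 dBFS is 10 dB over -40 dBFS; at 4:1 that becomes 2.5 dB over, giving -37.5 dBFS.
Stage 2: below threshold (-37.5 ≤ -8); passes unchanged; output -37.5 dBFS.
Stage 3: below threshold (-37.5 ≤ -16.5); passes unchanged; output -37.5 dBFS.

-37.5 dBFS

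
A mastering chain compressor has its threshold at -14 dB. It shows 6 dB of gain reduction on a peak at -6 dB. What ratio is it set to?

4:1

Input overshoot = -6 − (-14) = 8 dB.
Output overshoot = 8 − 6 = 2 dB.
Ratio = input overshoot / output overshoot = 8 / 2 = 4.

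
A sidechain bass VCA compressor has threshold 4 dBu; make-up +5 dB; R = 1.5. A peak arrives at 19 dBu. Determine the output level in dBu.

Overshoot: 19 − 4 = 15 dB.
At 1.5:1 the overshoot is divided by 1.5, leaving 10 dB above threshold.
That puts the output at 14 dBu; make-up adds 5 dB, giving 19 dBu.

19 dBu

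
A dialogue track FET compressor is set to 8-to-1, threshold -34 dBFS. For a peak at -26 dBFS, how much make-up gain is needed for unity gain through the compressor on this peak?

7 dB

The peak compresses to -34 + 8/8 = -33 dBFS.
To reach -26 dBFS requires -26 − (-33) = 7 dB of make-up.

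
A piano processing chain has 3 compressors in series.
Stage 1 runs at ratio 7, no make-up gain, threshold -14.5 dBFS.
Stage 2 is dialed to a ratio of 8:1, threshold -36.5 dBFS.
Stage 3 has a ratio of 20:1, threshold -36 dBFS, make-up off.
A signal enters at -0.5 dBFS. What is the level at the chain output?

Stage 1: 14 dB above -14.5 dBFS, reduced 7:1 to 2 dB above → -12.5 dBFS.
Stage 2: overshoot 24 dB → 24/8 = 3 dB → -33.5 dBFS.
Stage 3: 2.5 dB above -36 dBFS, reduced 20:1 to 0.125 dB above → -35.875 dBFS.

-35.875 dBFS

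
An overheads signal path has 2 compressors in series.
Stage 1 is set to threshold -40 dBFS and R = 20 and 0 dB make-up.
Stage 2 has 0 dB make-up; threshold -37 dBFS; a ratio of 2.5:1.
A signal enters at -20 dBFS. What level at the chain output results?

Stage 1: 20 dB above -40 dBFS, reduced 20:1 to 1 dB above → -39 dBFS.
Stage 2: -39 dBFS ≤ -37 dBFS, so stage 2 doesn't engage; output -39 dBFS.

-39 dBFS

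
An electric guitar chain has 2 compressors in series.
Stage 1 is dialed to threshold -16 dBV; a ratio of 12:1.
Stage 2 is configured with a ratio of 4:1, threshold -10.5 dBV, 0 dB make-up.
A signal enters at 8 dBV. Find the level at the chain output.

-14 dBV

Stage 1: overshoot 24 dB → 24/12 = 2 dB → -14 dBV.
Stage 2: -14 dBV ≤ -10.5 dBV, so stage 2 doesn't engage; output -14 dBV.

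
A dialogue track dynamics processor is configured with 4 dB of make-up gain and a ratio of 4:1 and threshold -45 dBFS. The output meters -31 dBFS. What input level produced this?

-5 dBFS

Remove make-up: -31 − 4 = -35 dBFS.
The compressed level sits -35 − (-45) = 10 dB over threshold.
Input overshoot = R × output overshoot = 40 dB → input = -45 + 40 = -5 dBFS.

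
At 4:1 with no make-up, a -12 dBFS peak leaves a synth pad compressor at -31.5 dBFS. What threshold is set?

Gain reduction = -12 − (-31.5) = 19.5 dB; output overshoot = GR / (R − 1) = 19.5 / 3 = 6.5 dB.
Threshold = output − output overshoot = -31.5 − 6.5 = -38 dBFS.

-38 dBFS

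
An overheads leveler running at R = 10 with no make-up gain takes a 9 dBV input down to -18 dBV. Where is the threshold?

Let T be the threshold. Output overshoot = (input overshoot)/R, so -18 − T = (9 − T)/10.
10·(-18 − T) = 9 − T → 9·T = -180 − 9 = -189.
T = -189/9 = -21 dBV.

-21 dBV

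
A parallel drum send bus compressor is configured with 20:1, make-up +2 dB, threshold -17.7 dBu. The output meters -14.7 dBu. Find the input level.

2.3 dBu

Stripping the +2 dB make-up gives -16.7 dBu at the gain stage.
The compressed level sits -16.7 − (-17.7) = 1 dB over threshold.
Input overshoot = R × output overshoot = 20 dB → input = -17.7 + 20 = 2.3 dBu.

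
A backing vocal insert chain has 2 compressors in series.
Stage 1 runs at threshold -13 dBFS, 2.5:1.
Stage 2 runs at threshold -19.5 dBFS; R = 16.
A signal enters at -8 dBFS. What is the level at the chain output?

-18.96875 dBFS

Stage 1: overshoot 5 dB → 5/2.5 = 2 dB → -11 dBFS.
Stage 2: 8.5 dB above -19.5 dBFS, reduced 16:1 to 0.53125 dB above → -18.96875 dBFS.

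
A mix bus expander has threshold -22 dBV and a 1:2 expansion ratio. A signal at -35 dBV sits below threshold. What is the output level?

Below threshold, a 1:2 expander applies gain = (2−1)×(T − x) of attenuation.
(2−1) × 13 = 13 dB, so output = -35 − 13 = -48 dBV.

-48 dBV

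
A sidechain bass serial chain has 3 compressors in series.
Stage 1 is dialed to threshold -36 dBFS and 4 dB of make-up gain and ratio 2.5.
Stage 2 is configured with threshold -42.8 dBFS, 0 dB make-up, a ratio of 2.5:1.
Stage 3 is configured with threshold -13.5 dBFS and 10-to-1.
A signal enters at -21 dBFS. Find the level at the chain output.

-36.08 dBFS

Stage 1: -21 dBFS is 15 dB over -36 dBFS; at 2.5:1 that becomes 6 dB over, giving -30 dBFS; +4 dB make-up → -26 dBFS.
Stage 2: overshoot 16.8 dB → 16.8/2.5 = 6.72 dB → -36.08 dBFS.
Stage 3: -36.08 dBFS is at or below the -13.5 dBFS threshold — no compression; output -36.08 dBFS.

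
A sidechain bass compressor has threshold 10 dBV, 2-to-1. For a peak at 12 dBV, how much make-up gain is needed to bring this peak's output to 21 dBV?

Overshoot 2 dB → 2/2 = 1 dB after compression, so the compressed level is 10 + 1 = 11 dBV.
Make-up = target − compressed = 21 − 11 = 10 dB.

10 dB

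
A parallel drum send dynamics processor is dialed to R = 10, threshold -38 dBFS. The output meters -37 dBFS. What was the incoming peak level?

The compressed level sits -37 − (-38) = 1 dB over threshold.
Input overshoot = R × output overshoot = 10 dB → input = -38 + 10 = -28 dBFS.

-28 dBFS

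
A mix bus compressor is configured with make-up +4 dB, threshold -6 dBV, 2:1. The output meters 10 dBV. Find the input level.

Stripping the +4 dB make-up gives 6 dBV at the gain stage.
That's 12 dB above the -6 dBV threshold.
Undo the ratio: input overshoot = 12 × 2 = 24 dB, giving input = 18 dBV.

18 dBV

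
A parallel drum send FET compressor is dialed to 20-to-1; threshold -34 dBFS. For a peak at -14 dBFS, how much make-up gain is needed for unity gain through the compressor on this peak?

19 dB

Overshoot 20 dB → 20/20 = 1 dB after compression, so the compressed level is -34 + 1 = -33 dBFS.
Make-up = target − compressed = -14 − (-33) = 19 dB.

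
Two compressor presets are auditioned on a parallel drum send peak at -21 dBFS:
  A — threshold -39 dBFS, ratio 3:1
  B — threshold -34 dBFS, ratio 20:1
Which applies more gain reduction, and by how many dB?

B, by 0.35 dB

A: GR = 18 − 18/3 = 12 dB.
B: GR = 13 − 13/20 = 12.35 dB.
B applies 0.35 dB more gain reduction.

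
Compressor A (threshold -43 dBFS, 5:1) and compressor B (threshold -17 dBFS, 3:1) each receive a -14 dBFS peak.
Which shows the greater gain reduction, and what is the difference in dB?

A, by 21.2 dB

A: 29 dB over, compressed to 5.8 dB over, so 23.2 dB of GR.
B: 3 dB over, compressed to 1 dB over, so 2 dB of GR.
Difference: 21.2 dB in favour of A.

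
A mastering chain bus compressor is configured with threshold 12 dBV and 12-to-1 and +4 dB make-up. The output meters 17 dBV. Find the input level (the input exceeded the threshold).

24 dBV

Before make-up, the level was 17 − 4 = 13 dBV.
Post-compression overshoot = 13 − 12 = 1 dB.
Before 12:1 compression the overshoot was 1 × 12 = 12 dB, so input = 12 + 12 = 24 dBV.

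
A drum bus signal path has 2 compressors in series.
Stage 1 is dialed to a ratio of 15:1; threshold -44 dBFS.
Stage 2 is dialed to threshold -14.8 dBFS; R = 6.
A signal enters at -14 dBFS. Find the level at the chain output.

Stage 1: -14 dBFS is 30 dB over -44 dBFS; at 15:1 that becomes 2 dB over, giving -42 dBFS.
Stage 2: below threshold (-42 ≤ -14.8); passes unchanged; output -42 dBFS.

-42 dBFS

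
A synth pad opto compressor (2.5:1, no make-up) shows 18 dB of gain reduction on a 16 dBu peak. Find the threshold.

Let T be the threshold. Output overshoot = (input overshoot)/R, so -2 − T = (16 − T)/2.5.
2.5·(-2 − T) = 16 − T → 1.5·T = -5 − 16 = -21.
T = -21/1.5 = -14 dBu.

-14 dBu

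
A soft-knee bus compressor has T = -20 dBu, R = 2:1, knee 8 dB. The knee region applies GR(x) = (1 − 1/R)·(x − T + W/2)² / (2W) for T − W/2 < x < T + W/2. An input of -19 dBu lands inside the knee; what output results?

-19.78125 dBu

x − T + W/2 = -19 − (-20) + 4 = 5.
GR = (1 − 1/2) × 5² / 16 = 0.5 × 25 / 16 = 0.78125 dB.
Output = -19 − 0.78125 = -19.78125 dBu.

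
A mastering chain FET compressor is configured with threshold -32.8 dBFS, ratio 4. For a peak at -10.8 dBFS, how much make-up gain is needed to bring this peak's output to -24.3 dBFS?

Without make-up, output = threshold + overshoot/4 = -32.8 + 5.5 = -27.3 dBFS.
Gap to target: 3 dB.

3 dB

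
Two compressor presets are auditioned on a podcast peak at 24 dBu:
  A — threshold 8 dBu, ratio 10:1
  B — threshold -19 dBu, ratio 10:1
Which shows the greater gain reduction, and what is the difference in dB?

B, by 24.3 dB

A: 16 dB over, compressed to 1.6 dB over, so 14.4 dB of GR.
B: 43 dB over, compressed to 4.3 dB over, so 38.7 dB of GR.
B applies 24.3 dB more gain reduction.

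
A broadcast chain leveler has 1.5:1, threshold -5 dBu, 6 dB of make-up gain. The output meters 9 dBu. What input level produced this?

Before make-up, the level was 9 − 6 = 3 dBu.
The compressed level sits 3 − (-5) = 8 dB over threshold.
Before 1.5:1 compression the overshoot was 8 × 1.5 = 12 dB, so input = -5 + 12 = 7 dBu.

7 dBu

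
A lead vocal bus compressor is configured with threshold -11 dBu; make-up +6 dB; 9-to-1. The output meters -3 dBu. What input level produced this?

Before make-up, the level was -3 − 6 = -9 dBu.
That's 2 dB above the -11 dBu threshold.
Before 9:1 compression the overshoot was 2 × 9 = 18 dB, so input = -11 + 18 = 7 dBu.

7 dBu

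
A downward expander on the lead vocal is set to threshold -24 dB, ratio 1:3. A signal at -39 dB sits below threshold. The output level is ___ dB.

Below threshold, a 1:3 expander applies gain = (3−1)×(T − x) of attenuation.
(3−1) × 15 = 30 dB, so output = -39 − 30 = -69 dB.

-69 dB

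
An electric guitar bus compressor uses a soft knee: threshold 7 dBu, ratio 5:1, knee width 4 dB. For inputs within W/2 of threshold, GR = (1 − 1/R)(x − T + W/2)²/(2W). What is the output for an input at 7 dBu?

6.6 dBu

x − T + W/2 = 7 − 7 + 2 = 2.
GR = (1 − 1/5) × 2² / 8 = 0.8 × 4 / 8 = 0.4 dB.
Output = 7 − 0.4 = 6.6 dBu.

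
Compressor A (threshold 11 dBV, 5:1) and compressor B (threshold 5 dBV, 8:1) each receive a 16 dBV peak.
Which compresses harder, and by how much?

B, by 5.625 dB

A: GR = 5 − 5/5 = 4 dB.
B: GR = 11 − 11/8 = 9.625 dB.
B applies 5.625 dB more gain reduction.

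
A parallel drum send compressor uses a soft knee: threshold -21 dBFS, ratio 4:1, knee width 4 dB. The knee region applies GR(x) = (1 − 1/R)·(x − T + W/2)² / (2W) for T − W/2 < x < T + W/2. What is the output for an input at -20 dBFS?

x − T + W/2 = -20 − (-21) + 2 = 3.
GR = (1 − 1/4) × 3² / 8 = 0.75 × 9 / 8 = 0.84375 dB.
Output = -20 − 0.84375 = -20.84375 dBFS.

-20.84375 dBFS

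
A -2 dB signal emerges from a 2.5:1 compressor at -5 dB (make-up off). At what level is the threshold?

-7 dB

Gain reduction = -2 − (-5) = 3 dB; output overshoot = GR / (R − 1) = 3 / 1.5 = 2 dB.
Threshold = output − output overshoot = -5 − 2 = -7 dB.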